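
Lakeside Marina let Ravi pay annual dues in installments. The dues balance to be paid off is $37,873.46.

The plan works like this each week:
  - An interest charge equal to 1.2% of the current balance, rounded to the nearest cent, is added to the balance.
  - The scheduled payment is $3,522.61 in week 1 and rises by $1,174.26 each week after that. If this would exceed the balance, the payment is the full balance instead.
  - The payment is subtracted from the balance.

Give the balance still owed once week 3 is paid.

# | Opening | Interest | Payment | End bal
1 | $37,873.46 | $454.48 | $3,522.61 | $34,805.33
2 | $34,805.33 | $417.66 | $4,696.87 | $30,526.12
3 | $30,526.12 | $366.31 | $5,871.13 | $25,021.30

$25,021.30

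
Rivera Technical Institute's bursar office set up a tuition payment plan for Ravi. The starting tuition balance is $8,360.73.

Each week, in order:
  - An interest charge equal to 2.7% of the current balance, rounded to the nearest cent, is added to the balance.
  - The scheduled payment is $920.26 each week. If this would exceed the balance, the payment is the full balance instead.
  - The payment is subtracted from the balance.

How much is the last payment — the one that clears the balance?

$521.67

Week 1: $8,360.73 +$225.74 interest = $8,586.47; pay $920.26 → $7,666.21
Week 2: $7,666.21 +$206.99 interest = $7,873.20; pay $920.26 → $6,952.94
Week 3: $6,952.94 +$187.73 interest = $7,140.67; pay $920.26 → $6,220.41
Week 4: $6,220.41 +$167.95 interest = $6,388.36; pay $920.26 → $5,468.10
Week 5: $5,468.10 +$147.64 interest = $5,615.74; pay $920.26 → $4,695.48
Week 6: $4,695.48 +$126.78 interest = $4,822.26; pay $920.26 → $3,902.00
Week 7: $3,902.00 +$105.35 interest = $4,007.35; pay $920.26 → $3,087.09
Week 8: $3,087.09 +$83.35 interest = $3,170.44; pay $920.26 → $2,250.18
Week 9: $2,250.18 +$60.75 interest = $2,310.93; pay $920.26 → $1,390.67
Week 10: $1,390.67 +$37.55 interest = $1,428.22; pay $920.26 → $507.96
Week 11: $507.96 +$13.71 interest = $521.67; pay $521.67 → $0.00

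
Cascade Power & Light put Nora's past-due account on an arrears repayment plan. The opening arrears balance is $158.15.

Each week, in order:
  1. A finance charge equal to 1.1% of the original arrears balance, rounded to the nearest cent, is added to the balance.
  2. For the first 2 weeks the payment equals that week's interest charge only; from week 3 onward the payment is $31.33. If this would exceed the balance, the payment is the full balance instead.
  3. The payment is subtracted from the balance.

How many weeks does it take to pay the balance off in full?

8

Week 1: $158.15 +$1.74 interest = $159.89; pay $1.74 → $158.15
Week 2: $158.15 +$1.74 interest = $159.89; pay $1.74 → $158.15
Week 3: $158.15 +$1.74 interest = $159.89; pay $31.33 → $128.56
Week 4: $128.56 +$1.74 interest = $130.30; pay $31.33 → $98.97
Week 5: $98.97 +$1.74 interest = $100.71; pay $31.33 → $69.38
Week 6: $69.38 +$1.74 interest = $71.12; pay $31.33 → $39.79
Week 7: $39.79 +$1.74 interest = $41.53; pay $31.33 → $10.20
Week 8: $10.20 +$1.74 interest = $11.94; pay $11.94 → $0.00
Balance reaches $0.00 in week 8.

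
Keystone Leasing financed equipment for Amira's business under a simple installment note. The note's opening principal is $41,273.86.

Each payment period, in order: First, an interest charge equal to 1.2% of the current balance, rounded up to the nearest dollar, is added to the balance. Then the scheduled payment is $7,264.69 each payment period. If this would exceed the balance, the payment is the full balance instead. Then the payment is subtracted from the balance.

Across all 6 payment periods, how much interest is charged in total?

$1,737.00

# | Opening | Interest | Payment | End bal
1 | $41,273.86 | $496.00 | $7,264.69 | $34,505.17
2 | $34,505.17 | $415.00 | $7,264.69 | $27,655.48
3 | $27,655.48 | $332.00 | $7,264.69 | $20,722.79
4 | $20,722.79 | $249.00 | $7,264.69 | $13,707.10
5 | $13,707.10 | $165.00 | $7,264.69 | $6,607.41
6 | $6,607.41 | $80.00 | $6,687.41 | $0.00
Total interest: $496.00 + $415.00 + $332.00 + $249.00 + $165.00 + $80.00 = $1,737.00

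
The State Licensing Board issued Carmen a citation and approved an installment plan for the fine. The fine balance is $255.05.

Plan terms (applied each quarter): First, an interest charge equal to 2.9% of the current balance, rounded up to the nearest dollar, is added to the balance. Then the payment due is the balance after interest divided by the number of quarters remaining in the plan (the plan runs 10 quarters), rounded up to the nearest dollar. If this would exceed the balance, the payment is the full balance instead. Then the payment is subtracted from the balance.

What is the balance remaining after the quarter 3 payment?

Quarter 1: opening $255.05; interest $8.00 → $263.05; payment $27.00; balance $236.05
Quarter 2: opening $236.05; interest $7.00 → $243.05; payment $28.00; balance $215.05
Quarter 3: opening $215.05; interest $7.00 → $222.05; payment $28.00; balance $194.05

$194.05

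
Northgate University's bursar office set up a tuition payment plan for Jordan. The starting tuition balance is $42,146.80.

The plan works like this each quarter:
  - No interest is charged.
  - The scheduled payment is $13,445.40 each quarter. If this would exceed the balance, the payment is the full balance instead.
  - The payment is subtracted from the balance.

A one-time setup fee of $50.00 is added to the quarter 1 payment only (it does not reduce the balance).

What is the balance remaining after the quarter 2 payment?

$15,256.00

Quarter 1: $42,146.80 − $13,445.40 (+ $50.00 fee) → $28,701.40
Quarter 2: $28,701.40 − $13,445.40 → $15,256.00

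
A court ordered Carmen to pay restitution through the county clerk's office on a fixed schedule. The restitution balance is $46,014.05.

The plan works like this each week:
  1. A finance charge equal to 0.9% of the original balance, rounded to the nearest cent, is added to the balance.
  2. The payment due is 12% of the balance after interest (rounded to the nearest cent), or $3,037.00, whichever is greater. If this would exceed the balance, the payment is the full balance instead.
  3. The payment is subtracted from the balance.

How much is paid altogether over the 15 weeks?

Week 1: $46,014.05 +$414.13 interest = $46,428.18; pay $5,571.38 → $40,856.80
Week 2: $40,856.80 +$414.13 interest = $41,270.93; pay $4,952.51 → $36,318.42
Week 3: $36,318.42 +$414.13 interest = $36,732.55; pay $4,407.91 → $32,324.64
Week 4: $32,324.64 +$414.13 interest = $32,738.77; pay $3,928.65 → $28,810.12
Week 5: $28,810.12 +$414.13 interest = $29,224.25; pay $3,506.91 → $25,717.34
Week 6: $25,717.34 +$414.13 interest = $26,131.47; pay $3,135.78 → $22,995.69
Week 7: $22,995.69 +$414.13 interest = $23,409.82; pay $3,037.00 → $20,372.82
Week 8: $20,372.82 +$414.13 interest = $20,786.95; pay $3,037.00 → $17,749.95
Week 9: $17,749.95 +$414.13 interest = $18,164.08; pay $3,037.00 → $15,127.08
Week 10: $15,127.08 +$414.13 interest = $15,541.21; pay $3,037.00 → $12,504.21
Week 11: $12,504.21 +$414.13 interest = $12,918.34; pay $3,037.00 → $9,881.34
Week 12: $9,881.34 +$414.13 interest = $10,295.47; pay $3,037.00 → $7,258.47
Week 13: $7,258.47 +$414.13 interest = $7,672.60; pay $3,037.00 → $4,635.60
Week 14: $4,635.60 +$414.13 interest = $5,049.73; pay $3,037.00 → $2,012.73
Week 15: $2,012.73 +$414.13 interest = $2,426.86; pay $2,426.86 → $0.00
Total paid: $52,226.00

$52,226.00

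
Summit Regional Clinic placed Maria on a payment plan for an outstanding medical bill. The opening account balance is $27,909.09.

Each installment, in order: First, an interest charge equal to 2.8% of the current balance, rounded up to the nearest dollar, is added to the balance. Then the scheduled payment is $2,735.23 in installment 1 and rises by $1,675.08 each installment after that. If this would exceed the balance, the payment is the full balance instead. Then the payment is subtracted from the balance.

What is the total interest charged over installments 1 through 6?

$2,881.00

Installment 1: $27,909.09 +$782.00 interest = $28,691.09; pay $2,735.23 → $25,955.86
Installment 2: $25,955.86 +$727.00 interest = $26,682.86; pay $4,410.31 → $22,272.55
Installment 3: $22,272.55 +$624.00 interest = $22,896.55; pay $6,085.39 → $16,811.16
Installment 4: $16,811.16 +$471.00 interest = $17,282.16; pay $7,760.47 → $9,521.69
Installment 5: $9,521.69 +$267.00 interest = $9,788.69; pay $9,435.55 → $353.14
Installment 6: $353.14 +$10.00 interest = $363.14; pay $363.14 → $0.00
Total interest: $782.00 + $727.00 + $624.00 + $471.00 + $267.00 + $10.00 = $2,881.00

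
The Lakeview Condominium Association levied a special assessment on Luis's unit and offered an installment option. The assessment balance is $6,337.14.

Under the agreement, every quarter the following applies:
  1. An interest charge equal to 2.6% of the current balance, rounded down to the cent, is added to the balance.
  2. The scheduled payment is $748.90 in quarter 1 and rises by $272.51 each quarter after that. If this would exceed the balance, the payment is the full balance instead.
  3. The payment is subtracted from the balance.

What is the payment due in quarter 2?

$1,021.41

Quarter 1: opening $6,337.14; interest $164.76 → $6,501.90; payment $748.90; balance $5,753.00
Quarter 2: opening $5,753.00; interest $149.57 → $5,902.57; payment $1,021.41; balance $4,881.16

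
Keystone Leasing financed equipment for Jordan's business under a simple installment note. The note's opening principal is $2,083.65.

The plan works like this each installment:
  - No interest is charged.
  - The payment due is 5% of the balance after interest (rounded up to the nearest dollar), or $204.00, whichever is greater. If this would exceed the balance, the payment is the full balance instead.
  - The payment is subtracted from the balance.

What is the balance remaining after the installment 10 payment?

Installment 1: opening $2,083.65; payment $204.00; balance $1,879.65
Installment 2: opening $1,879.65; payment $204.00; balance $1,675.65
Installment 3: opening $1,675.65; payment $204.00; balance $1,471.65
Installment 4: opening $1,471.65; payment $204.00; balance $1,267.65
Installment 5: opening $1,267.65; payment $204.00; balance $1,063.65
Installment 6: opening $1,063.65; payment $204.00; balance $859.65
Installment 7: opening $859.65; payment $204.00; balance $655.65
Installment 8: opening $655.65; payment $204.00; balance $451.65
Installment 9: opening $451.65; payment $204.00; balance $247.65
Installment 10: opening $247.65; payment $204.00; balance $43.65

$43.65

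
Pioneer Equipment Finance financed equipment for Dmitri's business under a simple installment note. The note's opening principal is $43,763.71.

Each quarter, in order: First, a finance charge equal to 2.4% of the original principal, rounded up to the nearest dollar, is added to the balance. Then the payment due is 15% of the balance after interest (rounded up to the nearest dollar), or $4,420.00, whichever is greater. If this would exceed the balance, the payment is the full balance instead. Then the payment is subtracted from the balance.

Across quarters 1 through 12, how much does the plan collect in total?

Quarter 1: opening $43,763.71; interest $1,051.00 → $44,814.71; payment $6,723.00; balance $38,091.71
Quarter 2: opening $38,091.71; interest $1,051.00 → $39,142.71; payment $5,872.00; balance $33,270.71
Quarter 3: opening $33,270.71; interest $1,051.00 → $34,321.71; payment $5,149.00; balance $29,172.71
Quarter 4: opening $29,172.71; interest $1,051.00 → $30,223.71; payment $4,534.00; balance $25,689.71
Quarter 5: opening $25,689.71; interest $1,051.00 → $26,740.71; payment $4,420.00; balance $22,320.71
Quarter 6: opening $22,320.71; interest $1,051.00 → $23,371.71; payment $4,420.00; balance $18,951.71
Quarter 7: opening $18,951.71; interest $1,051.00 → $20,002.71; payment $4,420.00; balance $15,582.71
Quarter 8: opening $15,582.71; interest $1,051.00 → $16,633.71; payment $4,420.00; balance $12,213.71
Quarter 9: opening $12,213.71; interest $1,051.00 → $13,264.71; payment $4,420.00; balance $8,844.71
Quarter 10: opening $8,844.71; interest $1,051.00 → $9,895.71; payment $4,420.00; balance $5,475.71
Quarter 11: opening $5,475.71; interest $1,051.00 → $6,526.71; payment $4,420.00; balance $2,106.71
Quarter 12: opening $2,106.71; interest $1,051.00 → $3,157.71; payment $3,157.71; balance $0.00
Total paid: $56,375.71

$56,375.71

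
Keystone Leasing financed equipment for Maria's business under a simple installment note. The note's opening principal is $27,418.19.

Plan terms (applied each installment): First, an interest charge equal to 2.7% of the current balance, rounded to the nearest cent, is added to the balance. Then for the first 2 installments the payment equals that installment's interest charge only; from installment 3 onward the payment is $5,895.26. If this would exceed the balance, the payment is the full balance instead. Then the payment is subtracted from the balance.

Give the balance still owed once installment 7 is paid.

$213.41

# | Opening | Interest | Payment | End bal
1 | $27,418.19 | $740.29 | $740.29 | $27,418.19
2 | $27,418.19 | $740.29 | $740.29 | $27,418.19
3 | $27,418.19 | $740.29 | $5,895.26 | $22,263.22
4 | $22,263.22 | $601.11 | $5,895.26 | $16,969.07
5 | $16,969.07 | $458.16 | $5,895.26 | $11,531.97
6 | $11,531.97 | $311.36 | $5,895.26 | $5,948.07
7 | $5,948.07 | $160.60 | $5,895.26 | $213.41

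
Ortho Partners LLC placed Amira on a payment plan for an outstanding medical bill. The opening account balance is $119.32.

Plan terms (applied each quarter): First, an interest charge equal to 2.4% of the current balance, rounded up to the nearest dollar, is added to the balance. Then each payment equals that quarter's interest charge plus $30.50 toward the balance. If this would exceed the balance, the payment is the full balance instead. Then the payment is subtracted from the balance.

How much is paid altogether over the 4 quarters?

Quarter 1: opening $119.32; interest $3.00 → $122.32; payment $33.50; balance $88.82
Quarter 2: opening $88.82; interest $3.00 → $91.82; payment $33.50; balance $58.32
Quarter 3: opening $58.32; interest $2.00 → $60.32; payment $32.50; balance $27.82
Quarter 4: opening $27.82; interest $1.00 → $28.82; payment $28.82; balance $0.00
Total paid: $128.32

$128.32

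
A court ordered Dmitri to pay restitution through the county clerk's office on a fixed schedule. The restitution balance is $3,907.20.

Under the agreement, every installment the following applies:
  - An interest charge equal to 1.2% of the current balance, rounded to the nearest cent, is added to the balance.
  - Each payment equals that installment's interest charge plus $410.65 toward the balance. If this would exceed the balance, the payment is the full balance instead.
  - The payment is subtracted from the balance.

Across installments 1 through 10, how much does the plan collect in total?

$4,154.32

# | Opening | Interest | Payment | End bal
1 | $3,907.20 | $46.89 | $457.54 | $3,496.55
2 | $3,496.55 | $41.96 | $452.61 | $3,085.90
3 | $3,085.90 | $37.03 | $447.68 | $2,675.25
4 | $2,675.25 | $32.10 | $442.75 | $2,264.60
5 | $2,264.60 | $27.18 | $437.83 | $1,853.95
6 | $1,853.95 | $22.25 | $432.90 | $1,443.30
7 | $1,443.30 | $17.32 | $427.97 | $1,032.65
8 | $1,032.65 | $12.39 | $423.04 | $622.00
9 | $622.00 | $7.46 | $418.11 | $211.35
10 | $211.35 | $2.54 | $213.89 | $0.00
Total paid: $4,154.32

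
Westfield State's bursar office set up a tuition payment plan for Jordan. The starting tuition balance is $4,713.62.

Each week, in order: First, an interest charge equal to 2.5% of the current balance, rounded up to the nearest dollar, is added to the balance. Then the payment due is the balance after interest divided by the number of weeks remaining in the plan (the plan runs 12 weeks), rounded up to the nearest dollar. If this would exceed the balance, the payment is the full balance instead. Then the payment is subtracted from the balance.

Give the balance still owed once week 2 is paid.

$4,126.62

Week 1: opening $4,713.62; interest $118.00 → $4,831.62; payment $403.00; balance $4,428.62
Week 2: opening $4,428.62; interest $111.00 → $4,539.62; payment $413.00; balance $4,126.62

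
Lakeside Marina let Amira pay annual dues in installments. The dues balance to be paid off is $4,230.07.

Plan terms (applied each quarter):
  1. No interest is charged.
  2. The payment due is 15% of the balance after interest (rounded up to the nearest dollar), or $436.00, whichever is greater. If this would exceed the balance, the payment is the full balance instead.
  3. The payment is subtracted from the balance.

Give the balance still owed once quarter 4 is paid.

$2,160.07

# | Opening | Payment | End bal
1 | $4,230.07 | $635.00 | $3,595.07
2 | $3,595.07 | $540.00 | $3,055.07
3 | $3,055.07 | $459.00 | $2,596.07
4 | $2,596.07 | $436.00 | $2,160.07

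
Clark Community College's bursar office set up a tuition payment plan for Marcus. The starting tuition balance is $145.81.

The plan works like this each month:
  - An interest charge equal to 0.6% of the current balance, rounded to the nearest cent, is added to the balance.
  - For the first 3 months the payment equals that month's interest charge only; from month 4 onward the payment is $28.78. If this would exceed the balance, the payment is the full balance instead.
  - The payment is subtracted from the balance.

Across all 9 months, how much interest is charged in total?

$5.33

Month 1: opening $145.81; interest $0.87 → $146.68; payment $0.87; balance $145.81
Month 2: opening $145.81; interest $0.87 → $146.68; payment $0.87; balance $145.81
Month 3: opening $145.81; interest $0.87 → $146.68; payment $0.87; balance $145.81
Month 4: opening $145.81; interest $0.87 → $146.68; payment $28.78; balance $117.90
Month 5: opening $117.90; interest $0.71 → $118.61; payment $28.78; balance $89.83
Month 6: opening $89.83; interest $0.54 → $90.37; payment $28.78; balance $61.59
Month 7: opening $61.59; interest $0.37 → $61.96; payment $28.78; balance $33.18
Month 8: opening $33.18; interest $0.20 → $33.38; payment $28.78; balance $4.60
Month 9: opening $4.60; interest $0.03 → $4.63; payment $4.63; balance $0.00
Total interest: $0.87 + $0.87 + $0.87 + $0.87 + $0.71 + $0.54 + $0.37 + $0.20 + $0.03 = $5.33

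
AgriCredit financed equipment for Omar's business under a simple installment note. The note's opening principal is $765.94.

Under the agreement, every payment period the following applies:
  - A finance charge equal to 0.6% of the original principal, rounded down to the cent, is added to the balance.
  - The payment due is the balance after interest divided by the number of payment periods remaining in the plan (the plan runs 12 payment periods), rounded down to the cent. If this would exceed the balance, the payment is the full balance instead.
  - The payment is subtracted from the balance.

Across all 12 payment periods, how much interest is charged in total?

# | Opening | Interest | Payment | End bal
1 | $765.94 | $4.59 | $64.21 | $706.32
2 | $706.32 | $4.59 | $64.62 | $646.29
3 | $646.29 | $4.59 | $65.08 | $585.80
4 | $585.80 | $4.59 | $65.59 | $524.80
5 | $524.80 | $4.59 | $66.17 | $463.22
6 | $463.22 | $4.59 | $66.83 | $400.98
7 | $400.98 | $4.59 | $67.59 | $337.98
8 | $337.98 | $4.59 | $68.51 | $274.06
9 | $274.06 | $4.59 | $69.66 | $208.99
10 | $208.99 | $4.59 | $71.19 | $142.39
11 | $142.39 | $4.59 | $73.49 | $73.49
12 | $73.49 | $4.59 | $78.08 | $0.00
Total interest: $4.59 + $4.59 + $4.59 + $4.59 + $4.59 + $4.59 + $4.59 + $4.59 + $4.59 + $4.59 + $4.59 + $4.59 = $55.08

$55.08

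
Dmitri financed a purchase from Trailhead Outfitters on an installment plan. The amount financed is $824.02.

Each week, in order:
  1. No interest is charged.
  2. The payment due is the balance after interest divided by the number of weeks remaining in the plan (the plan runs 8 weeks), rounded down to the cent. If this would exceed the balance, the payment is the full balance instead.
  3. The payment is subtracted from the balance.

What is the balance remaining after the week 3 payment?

$515.02

Week 1: opening $824.02; payment $103.00; balance $721.02
Week 2: opening $721.02; payment $103.00; balance $618.02
Week 3: opening $618.02; payment $103.00; balance $515.02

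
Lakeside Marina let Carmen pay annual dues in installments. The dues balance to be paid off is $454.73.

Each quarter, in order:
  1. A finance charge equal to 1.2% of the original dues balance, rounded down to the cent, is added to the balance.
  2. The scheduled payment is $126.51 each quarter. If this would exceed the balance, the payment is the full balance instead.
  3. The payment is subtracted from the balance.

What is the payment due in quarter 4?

Quarter 1: $454.73 +$5.45 interest = $460.18; pay $126.51 → $333.67
Quarter 2: $333.67 +$5.45 interest = $339.12; pay $126.51 → $212.61
Quarter 3: $212.61 +$5.45 interest = $218.06; pay $126.51 → $91.55
Quarter 4: $91.55 +$5.45 interest = $97.00; pay $97.00 → $0.00

$97.00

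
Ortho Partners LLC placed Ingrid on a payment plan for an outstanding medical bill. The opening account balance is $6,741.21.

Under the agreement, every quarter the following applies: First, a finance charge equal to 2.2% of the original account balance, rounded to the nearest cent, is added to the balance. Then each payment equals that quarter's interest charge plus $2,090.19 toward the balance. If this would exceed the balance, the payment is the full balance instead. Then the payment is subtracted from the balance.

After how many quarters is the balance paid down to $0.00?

Quarter 1: $6,741.21 +$148.31 interest = $6,889.52; pay $2,238.50 → $4,651.02
Quarter 2: $4,651.02 +$148.31 interest = $4,799.33; pay $2,238.50 → $2,560.83
Quarter 3: $2,560.83 +$148.31 interest = $2,709.14; pay $2,238.50 → $470.64
Quarter 4: $470.64 +$148.31 interest = $618.95; pay $618.95 → $0.00
Balance reaches $0.00 in quarter 4.

4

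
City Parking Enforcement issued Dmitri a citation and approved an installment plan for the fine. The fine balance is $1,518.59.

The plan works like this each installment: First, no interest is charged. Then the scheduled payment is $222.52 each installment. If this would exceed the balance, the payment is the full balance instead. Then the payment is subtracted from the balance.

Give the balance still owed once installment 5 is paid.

$405.99

Installment 1: opening $1,518.59; payment $222.52; balance $1,296.07
Installment 2: opening $1,296.07; payment $222.52; balance $1,073.55
Installment 3: opening $1,073.55; payment $222.52; balance $851.03
Installment 4: opening $851.03; payment $222.52; balance $628.51
Installment 5: opening $628.51; payment $222.52; balance $405.99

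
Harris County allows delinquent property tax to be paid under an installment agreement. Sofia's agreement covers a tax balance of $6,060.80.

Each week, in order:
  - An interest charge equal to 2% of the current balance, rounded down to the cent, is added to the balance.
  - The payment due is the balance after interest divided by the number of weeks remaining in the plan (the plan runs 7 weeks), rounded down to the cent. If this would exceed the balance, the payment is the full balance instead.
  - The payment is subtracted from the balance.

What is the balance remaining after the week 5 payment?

$1,911.89

Week 1: opening $6,060.80; interest $121.21 → $6,182.01; payment $883.14; balance $5,298.87
Week 2: opening $5,298.87; interest $105.97 → $5,404.84; payment $900.80; balance $4,504.04
Week 3: opening $4,504.04; interest $90.08 → $4,594.12; payment $918.82; balance $3,675.30
Week 4: opening $3,675.30; interest $73.50 → $3,748.80; payment $937.20; balance $2,811.60
Week 5: opening $2,811.60; interest $56.23 → $2,867.83; payment $955.94; balance $1,911.89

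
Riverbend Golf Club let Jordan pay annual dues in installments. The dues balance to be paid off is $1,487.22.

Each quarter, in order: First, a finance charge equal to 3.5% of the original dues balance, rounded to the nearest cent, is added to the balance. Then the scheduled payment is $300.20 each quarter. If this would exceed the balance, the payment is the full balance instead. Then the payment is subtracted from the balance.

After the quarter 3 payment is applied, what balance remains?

$742.77

# | Opening | Interest | Payment | End bal
1 | $1,487.22 | $52.05 | $300.20 | $1,239.07
2 | $1,239.07 | $52.05 | $300.20 | $990.92
3 | $990.92 | $52.05 | $300.20 | $742.77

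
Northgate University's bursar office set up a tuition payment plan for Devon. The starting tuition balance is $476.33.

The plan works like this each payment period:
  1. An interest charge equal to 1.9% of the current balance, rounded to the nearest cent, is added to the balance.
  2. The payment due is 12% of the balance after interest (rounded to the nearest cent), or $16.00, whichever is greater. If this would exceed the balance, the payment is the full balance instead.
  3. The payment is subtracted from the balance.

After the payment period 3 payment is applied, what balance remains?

# | Opening | Interest | Payment | End bal
1 | $476.33 | $9.05 | $58.25 | $427.13
2 | $427.13 | $8.12 | $52.23 | $383.02
3 | $383.02 | $7.28 | $46.84 | $343.46

$343.46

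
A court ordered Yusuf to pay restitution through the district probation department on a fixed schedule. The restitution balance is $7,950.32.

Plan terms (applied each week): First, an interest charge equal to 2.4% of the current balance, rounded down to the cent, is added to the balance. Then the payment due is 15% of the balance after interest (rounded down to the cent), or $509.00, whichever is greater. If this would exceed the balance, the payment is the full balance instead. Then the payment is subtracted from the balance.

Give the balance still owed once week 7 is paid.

Week 1: $7,950.32 +$190.80 interest = $8,141.12; pay $1,221.16 → $6,919.96
Week 2: $6,919.96 +$166.07 interest = $7,086.03; pay $1,062.90 → $6,023.13
Week 3: $6,023.13 +$144.55 interest = $6,167.68; pay $925.15 → $5,242.53
Week 4: $5,242.53 +$125.82 interest = $5,368.35; pay $805.25 → $4,563.10
Week 5: $4,563.10 +$109.51 interest = $4,672.61; pay $700.89 → $3,971.72
Week 6: $3,971.72 +$95.32 interest = $4,067.04; pay $610.05 → $3,456.99
Week 7: $3,456.99 +$82.96 interest = $3,539.95; pay $530.99 → $3,008.96

$3,008.96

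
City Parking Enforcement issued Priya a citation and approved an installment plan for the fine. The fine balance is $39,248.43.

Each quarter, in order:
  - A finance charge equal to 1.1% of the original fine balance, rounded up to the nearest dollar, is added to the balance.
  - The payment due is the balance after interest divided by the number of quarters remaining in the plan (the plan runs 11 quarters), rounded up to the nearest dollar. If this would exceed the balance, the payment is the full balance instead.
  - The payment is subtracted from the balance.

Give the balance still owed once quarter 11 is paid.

Quarter 1: $39,248.43 +$432.00 interest = $39,680.43; pay $3,608.00 → $36,072.43
Quarter 2: $36,072.43 +$432.00 interest = $36,504.43; pay $3,651.00 → $32,853.43
Quarter 3: $32,853.43 +$432.00 interest = $33,285.43; pay $3,699.00 → $29,586.43
Quarter 4: $29,586.43 +$432.00 interest = $30,018.43; pay $3,753.00 → $26,265.43
Quarter 5: $26,265.43 +$432.00 interest = $26,697.43; pay $3,814.00 → $22,883.43
Quarter 6: $22,883.43 +$432.00 interest = $23,315.43; pay $3,886.00 → $19,429.43
Quarter 7: $19,429.43 +$432.00 interest = $19,861.43; pay $3,973.00 → $15,888.43
Quarter 8: $15,888.43 +$432.00 interest = $16,320.43; pay $4,081.00 → $12,239.43
Quarter 9: $12,239.43 +$432.00 interest = $12,671.43; pay $4,224.00 → $8,447.43
Quarter 10: $8,447.43 +$432.00 interest = $8,879.43; pay $4,440.00 → $4,439.43
Quarter 11: $4,439.43 +$432.00 interest = $4,871.43; pay $4,871.43 → $0.00

$0.00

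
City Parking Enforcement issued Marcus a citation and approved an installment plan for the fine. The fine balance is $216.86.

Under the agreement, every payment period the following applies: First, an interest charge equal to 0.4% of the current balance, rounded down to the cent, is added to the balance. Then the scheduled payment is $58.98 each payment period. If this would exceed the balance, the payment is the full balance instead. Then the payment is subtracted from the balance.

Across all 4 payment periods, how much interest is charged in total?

$2.05

Payment period 1: opening $216.86; interest $0.86 → $217.72; payment $58.98; balance $158.74
Payment period 2: opening $158.74; interest $0.63 → $159.37; payment $58.98; balance $100.39
Payment period 3: opening $100.39; interest $0.40 → $100.79; payment $58.98; balance $41.81
Payment period 4: opening $41.81; interest $0.16 → $41.97; payment $41.97; balance $0.00
Total interest: $0.86 + $0.63 + $0.40 + $0.16 = $2.05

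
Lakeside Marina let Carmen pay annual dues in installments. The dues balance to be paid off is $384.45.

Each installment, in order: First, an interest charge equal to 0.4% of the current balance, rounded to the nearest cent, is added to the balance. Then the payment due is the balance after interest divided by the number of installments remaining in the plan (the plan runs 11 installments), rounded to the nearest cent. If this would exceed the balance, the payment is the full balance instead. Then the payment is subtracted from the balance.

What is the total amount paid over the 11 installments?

$393.81

Installment 1: $384.45 +$1.54 interest = $385.99; pay $35.09 → $350.90
Installment 2: $350.90 +$1.40 interest = $352.30; pay $35.23 → $317.07
Installment 3: $317.07 +$1.27 interest = $318.34; pay $35.37 → $282.97
Installment 4: $282.97 +$1.13 interest = $284.10; pay $35.51 → $248.59
Installment 5: $248.59 +$0.99 interest = $249.58; pay $35.65 → $213.93
Installment 6: $213.93 +$0.86 interest = $214.79; pay $35.80 → $178.99
Installment 7: $178.99 +$0.72 interest = $179.71; pay $35.94 → $143.77
Installment 8: $143.77 +$0.58 interest = $144.35; pay $36.09 → $108.26
Installment 9: $108.26 +$0.43 interest = $108.69; pay $36.23 → $72.46
Installment 10: $72.46 +$0.29 interest = $72.75; pay $36.38 → $36.37
Installment 11: $36.37 +$0.15 interest = $36.52; pay $36.52 → $0.00
Total paid: $393.81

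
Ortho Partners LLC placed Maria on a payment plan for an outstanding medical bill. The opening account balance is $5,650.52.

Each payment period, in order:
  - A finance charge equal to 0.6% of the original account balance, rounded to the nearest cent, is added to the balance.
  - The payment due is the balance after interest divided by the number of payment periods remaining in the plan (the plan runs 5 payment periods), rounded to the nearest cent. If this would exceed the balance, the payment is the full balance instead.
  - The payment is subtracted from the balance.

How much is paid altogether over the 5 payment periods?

$5,820.02

Payment period 1: $5,650.52 +$33.90 interest = $5,684.42; pay $1,136.88 → $4,547.54
Payment period 2: $4,547.54 +$33.90 interest = $4,581.44; pay $1,145.36 → $3,436.08
Payment period 3: $3,436.08 +$33.90 interest = $3,469.98; pay $1,156.66 → $2,313.32
Payment period 4: $2,313.32 +$33.90 interest = $2,347.22; pay $1,173.61 → $1,173.61
Payment period 5: $1,173.61 +$33.90 interest = $1,207.51; pay $1,207.51 → $0.00
Total paid: $5,820.02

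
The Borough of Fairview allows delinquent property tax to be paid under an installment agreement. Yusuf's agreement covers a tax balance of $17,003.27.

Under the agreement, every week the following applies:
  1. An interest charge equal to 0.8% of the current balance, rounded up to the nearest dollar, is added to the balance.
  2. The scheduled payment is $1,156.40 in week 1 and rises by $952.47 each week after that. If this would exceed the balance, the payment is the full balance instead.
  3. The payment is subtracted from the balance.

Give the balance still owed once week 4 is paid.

$7,129.85

Week 1: $17,003.27 +$137.00 interest = $17,140.27; pay $1,156.40 → $15,983.87
Week 2: $15,983.87 +$128.00 interest = $16,111.87; pay $2,108.87 → $14,003.00
Week 3: $14,003.00 +$113.00 interest = $14,116.00; pay $3,061.34 → $11,054.66
Week 4: $11,054.66 +$89.00 interest = $11,143.66; pay $4,013.81 → $7,129.85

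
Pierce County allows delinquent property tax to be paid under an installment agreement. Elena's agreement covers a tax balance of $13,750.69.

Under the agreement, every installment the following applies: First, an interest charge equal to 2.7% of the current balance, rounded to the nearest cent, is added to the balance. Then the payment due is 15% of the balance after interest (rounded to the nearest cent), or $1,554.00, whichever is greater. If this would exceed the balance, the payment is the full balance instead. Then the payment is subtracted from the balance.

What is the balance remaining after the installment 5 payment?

$6,497.96

Installment 1: opening $13,750.69; interest $371.27 → $14,121.96; payment $2,118.29; balance $12,003.67
Installment 2: opening $12,003.67; interest $324.10 → $12,327.77; payment $1,849.17; balance $10,478.60
Installment 3: opening $10,478.60; interest $282.92 → $10,761.52; payment $1,614.23; balance $9,147.29
Installment 4: opening $9,147.29; interest $246.98 → $9,394.27; payment $1,554.00; balance $7,840.27
Installment 5: opening $7,840.27; interest $211.69 → $8,051.96; payment $1,554.00; balance $6,497.96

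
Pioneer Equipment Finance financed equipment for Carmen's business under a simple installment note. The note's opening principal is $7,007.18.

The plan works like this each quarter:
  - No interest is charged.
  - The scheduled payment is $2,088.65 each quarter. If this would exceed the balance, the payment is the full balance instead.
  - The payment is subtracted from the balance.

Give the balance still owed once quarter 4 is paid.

Quarter 1: $7,007.18 − $2,088.65 → $4,918.53
Quarter 2: $4,918.53 − $2,088.65 → $2,829.88
Quarter 3: $2,829.88 − $2,088.65 → $741.23
Quarter 4: $741.23 − $741.23 → $0.00

$0.00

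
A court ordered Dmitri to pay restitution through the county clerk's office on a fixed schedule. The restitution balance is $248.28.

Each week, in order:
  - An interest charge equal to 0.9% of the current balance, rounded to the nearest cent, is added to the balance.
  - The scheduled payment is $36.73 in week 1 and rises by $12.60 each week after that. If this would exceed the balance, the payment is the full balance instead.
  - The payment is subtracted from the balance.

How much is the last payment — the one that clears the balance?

Week 1: $248.28 +$2.23 interest = $250.51; pay $36.73 → $213.78
Week 2: $213.78 +$1.92 interest = $215.70; pay $49.33 → $166.37
Week 3: $166.37 +$1.50 interest = $167.87; pay $61.93 → $105.94
Week 4: $105.94 +$0.95 interest = $106.89; pay $74.53 → $32.36
Week 5: $32.36 +$0.29 interest = $32.65; pay $32.65 → $0.00

$32.65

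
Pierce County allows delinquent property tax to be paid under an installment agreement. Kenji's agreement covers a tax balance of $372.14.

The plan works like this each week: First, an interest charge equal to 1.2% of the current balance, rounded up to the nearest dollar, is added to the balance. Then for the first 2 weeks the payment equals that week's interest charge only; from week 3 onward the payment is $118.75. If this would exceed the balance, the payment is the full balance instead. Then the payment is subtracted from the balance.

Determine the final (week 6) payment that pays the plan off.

$27.89

Week 1: $372.14 +$5.00 interest = $377.14; pay $5.00 → $372.14
Week 2: $372.14 +$5.00 interest = $377.14; pay $5.00 → $372.14
Week 3: $372.14 +$5.00 interest = $377.14; pay $118.75 → $258.39
Week 4: $258.39 +$4.00 interest = $262.39; pay $118.75 → $143.64
Week 5: $143.64 +$2.00 interest = $145.64; pay $118.75 → $26.89
Week 6: $26.89 +$1.00 interest = $27.89; pay $27.89 → $0.00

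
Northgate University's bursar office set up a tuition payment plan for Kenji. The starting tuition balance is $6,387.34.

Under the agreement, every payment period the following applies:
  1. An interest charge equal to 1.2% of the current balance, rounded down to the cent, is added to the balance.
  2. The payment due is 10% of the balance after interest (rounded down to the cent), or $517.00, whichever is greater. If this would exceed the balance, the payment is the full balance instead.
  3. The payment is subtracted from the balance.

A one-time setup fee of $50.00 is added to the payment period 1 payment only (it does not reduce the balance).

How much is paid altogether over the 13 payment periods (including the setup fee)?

# | Opening | Interest | Payment | Fee | End bal
1 | $6,387.34 | $76.64 | $646.39 | $50.00 | $5,817.59
2 | $5,817.59 | $69.81 | $588.74 | — | $5,298.66
3 | $5,298.66 | $63.58 | $536.22 | — | $4,826.02
4 | $4,826.02 | $57.91 | $517.00 | — | $4,366.93
5 | $4,366.93 | $52.40 | $517.00 | — | $3,902.33
6 | $3,902.33 | $46.82 | $517.00 | — | $3,432.15
7 | $3,432.15 | $41.18 | $517.00 | — | $2,956.33
8 | $2,956.33 | $35.47 | $517.00 | — | $2,474.80
9 | $2,474.80 | $29.69 | $517.00 | — | $1,987.49
10 | $1,987.49 | $23.84 | $517.00 | — | $1,494.33
11 | $1,494.33 | $17.93 | $517.00 | — | $995.26
12 | $995.26 | $11.94 | $517.00 | — | $490.20
13 | $490.20 | $5.88 | $496.08 | — | $0.00
Total paid: $6,970.43

$6,970.43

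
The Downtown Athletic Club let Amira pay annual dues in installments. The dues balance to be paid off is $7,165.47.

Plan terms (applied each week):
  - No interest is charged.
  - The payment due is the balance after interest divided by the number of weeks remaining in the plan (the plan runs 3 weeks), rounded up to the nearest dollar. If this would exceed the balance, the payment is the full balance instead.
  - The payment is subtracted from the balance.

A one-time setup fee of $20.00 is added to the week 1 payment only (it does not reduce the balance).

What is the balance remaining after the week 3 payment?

$0.00

Week 1: $7,165.47 − $2,389.00 (+ $20.00 fee) → $4,776.47
Week 2: $4,776.47 − $2,389.00 → $2,387.47
Week 3: $2,387.47 − $2,387.47 → $0.00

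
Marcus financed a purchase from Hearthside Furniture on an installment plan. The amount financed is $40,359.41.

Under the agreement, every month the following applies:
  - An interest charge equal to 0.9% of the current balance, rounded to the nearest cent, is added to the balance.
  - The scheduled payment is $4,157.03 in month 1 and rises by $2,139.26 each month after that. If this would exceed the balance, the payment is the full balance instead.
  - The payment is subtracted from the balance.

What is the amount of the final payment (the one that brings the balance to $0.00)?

$12,173.97

Month 1: opening $40,359.41; interest $363.23 → $40,722.64; payment $4,157.03; balance $36,565.61
Month 2: opening $36,565.61; interest $329.09 → $36,894.70; payment $6,296.29; balance $30,598.41
Month 3: opening $30,598.41; interest $275.39 → $30,873.80; payment $8,435.55; balance $22,438.25
Month 4: opening $22,438.25; interest $201.94 → $22,640.19; payment $10,574.81; balance $12,065.38
Month 5: opening $12,065.38; interest $108.59 → $12,173.97; payment $12,173.97; balance $0.00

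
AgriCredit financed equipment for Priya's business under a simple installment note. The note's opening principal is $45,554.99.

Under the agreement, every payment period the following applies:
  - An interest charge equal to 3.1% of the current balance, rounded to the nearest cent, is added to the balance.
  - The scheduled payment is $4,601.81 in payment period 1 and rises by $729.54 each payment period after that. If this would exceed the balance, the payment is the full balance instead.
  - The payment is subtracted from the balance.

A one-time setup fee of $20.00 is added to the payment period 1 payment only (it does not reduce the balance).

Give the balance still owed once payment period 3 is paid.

Payment period 1: opening $45,554.99; interest $1,412.20 → $46,967.19; payment $4,601.81 (+ $20.00 fee); balance $42,365.38
Payment period 2: opening $42,365.38; interest $1,313.33 → $43,678.71; payment $5,331.35; balance $38,347.36
Payment period 3: opening $38,347.36; interest $1,188.77 → $39,536.13; payment $6,060.89; balance $33,475.24

$33,475.24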